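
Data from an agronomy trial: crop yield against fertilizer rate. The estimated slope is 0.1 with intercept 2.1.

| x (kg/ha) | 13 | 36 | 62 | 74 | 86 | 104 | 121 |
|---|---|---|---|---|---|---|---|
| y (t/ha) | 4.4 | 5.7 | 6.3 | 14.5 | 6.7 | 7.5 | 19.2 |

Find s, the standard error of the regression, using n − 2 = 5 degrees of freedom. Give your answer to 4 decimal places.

x=13: ŷ = 2.1 + 0.1·13 = 3.4; r = 4.4 − 3.4 = 1
x=36: ŷ = 2.1 + 0.1·36 = 5.7; r = 5.7 − 5.7 = 0
x=62: ŷ = 2.1 + 0.1·62 = 8.3; r = 6.3 − 8.3 = -2
x=74: ŷ = 2.1 + 0.1·74 = 9.5; r = 14.5 − 9.5 = 5
x=86: ŷ = 2.1 + 0.1·86 = 10.7; r = 6.7 − 10.7 = -4
x=104: ŷ = 2.1 + 0.1·104 = 12.5; r = 7.5 − 12.5 = -5
x=121: ŷ = 2.1 + 0.1·121 = 14.2; r = 19.2 − 14.2 = 5
SSE = 1 + 0 + 4 + 25 + 16 + 25 + 25 = 96
s = √(96/5) = √19.2 ≈ 4.3818

s = 4.3818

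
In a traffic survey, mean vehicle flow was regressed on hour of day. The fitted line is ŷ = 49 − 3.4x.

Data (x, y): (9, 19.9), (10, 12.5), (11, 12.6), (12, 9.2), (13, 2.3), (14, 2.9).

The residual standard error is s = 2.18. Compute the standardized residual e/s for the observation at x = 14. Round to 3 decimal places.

ŷ = 49 − 3.4·14 = 1.4
e = 2.9 − 1.4 = 1.5
e/s = 1.5 / 2.18 = 0.688

0.688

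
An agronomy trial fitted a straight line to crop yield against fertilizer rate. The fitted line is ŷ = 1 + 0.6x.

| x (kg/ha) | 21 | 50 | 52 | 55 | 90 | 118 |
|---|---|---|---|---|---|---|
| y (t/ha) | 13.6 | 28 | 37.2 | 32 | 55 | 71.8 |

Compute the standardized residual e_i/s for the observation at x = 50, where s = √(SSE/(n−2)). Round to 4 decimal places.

x=21: ŷ = 1 + 0.6·21 = 13.6; e = 13.6 − 13.6 = 0
x=50: ŷ = 1 + 0.6·50 = 31; e = 28 − 31 = -3
x=52: ŷ = 1 + 0.6·52 = 32.2; e = 37.2 − 32.2 = 5
x=55: ŷ = 1 + 0.6·55 = 34; e = 32 − 34 = -2
x=90: ŷ = 1 + 0.6·90 = 55; e = 55 − 55 = 0
x=118: ŷ = 1 + 0.6·118 = 71.8; e = 71.8 − 71.8 = 0
SSE = 0 + 9 + 25 + 4 + 0 + 0 = 38
s = √(38/4) = 3.08221
e/s = -3 / 3.08221 = -0.9733

-0.9733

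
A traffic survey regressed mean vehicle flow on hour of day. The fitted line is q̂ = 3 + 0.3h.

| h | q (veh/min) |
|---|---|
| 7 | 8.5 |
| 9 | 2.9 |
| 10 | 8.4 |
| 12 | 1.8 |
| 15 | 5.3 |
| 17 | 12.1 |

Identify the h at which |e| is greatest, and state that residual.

h=7: q̂ = 3 + 0.3·7 = 5.1; e = 8.5 − 5.1 = 3.4
h=9: q̂ = 3 + 0.3·9 = 5.7; e = 2.9 − 5.7 = -2.8
h=10: q̂ = 3 + 0.3·10 = 6; e = 8.4 − 6 = 2.4
h=12: q̂ = 3 + 0.3·12 = 6.6; e = 1.8 − 6.6 = -4.8
h=15: q̂ = 3 + 0.3·15 = 7.5; e = 5.3 − 7.5 = -2.2
h=17: q̂ = 3 + 0.3·17 = 8.1; e = 12.1 − 8.1 = 4
Largest |e| is 4.8 at h = 12, residual -4.8.

h = 12, e = -4.8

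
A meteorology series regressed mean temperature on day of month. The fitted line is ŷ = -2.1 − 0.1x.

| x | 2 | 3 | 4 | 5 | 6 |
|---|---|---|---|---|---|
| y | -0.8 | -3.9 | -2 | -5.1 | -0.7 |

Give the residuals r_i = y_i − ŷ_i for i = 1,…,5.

x=2: ŷ = -2.1 − 0.1·2 = -2.3; r = -0.8 − (-2.3) = 1.5
x=3: ŷ = -2.1 − 0.1·3 = -2.4; r = -3.9 − (-2.4) = -1.5
x=4: ŷ = -2.1 − 0.1·4 = -2.5; r = -2 − (-2.5) = 0.5
x=5: ŷ = -2.1 − 0.1·5 = -2.6; r = -5.1 − (-2.6) = -2.5
x=6: ŷ = -2.1 − 0.1·6 = -2.7; r = -0.7 − (-2.7) = 2

1.5, -1.5, 0.5, -2.5, 2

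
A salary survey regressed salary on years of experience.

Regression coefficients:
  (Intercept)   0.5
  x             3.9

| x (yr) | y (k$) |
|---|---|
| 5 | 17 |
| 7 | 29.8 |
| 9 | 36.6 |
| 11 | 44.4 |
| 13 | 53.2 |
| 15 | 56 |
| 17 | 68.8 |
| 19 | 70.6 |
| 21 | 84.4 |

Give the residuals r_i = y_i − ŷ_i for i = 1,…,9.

x=5: ŷ = 0.5 + 3.9·5 = 20; r = 17 − 20 = -3
x=7: ŷ = 0.5 + 3.9·7 = 27.8; r = 29.8 − 27.8 = 2
x=9: ŷ = 0.5 + 3.9·9 = 35.6; r = 36.6 − 35.6 = 1
x=11: ŷ = 0.5 + 3.9·11 = 43.4; r = 44.4 − 43.4 = 1
x=13: ŷ = 0.5 + 3.9·13 = 51.2; r = 53.2 − 51.2 = 2
x=15: ŷ = 0.5 + 3.9·15 = 59; r = 56 − 59 = -3
x=17: ŷ = 0.5 + 3.9·17 = 66.8; r = 68.8 − 66.8 = 2
x=19: ŷ = 0.5 + 3.9·19 = 74.6; r = 70.6 − 74.6 = -4
x=21: ŷ = 0.5 + 3.9·21 = 82.4; r = 84.4 − 82.4 = 2

-3, 2, 1, 1, 2, -3, 2, -4, 2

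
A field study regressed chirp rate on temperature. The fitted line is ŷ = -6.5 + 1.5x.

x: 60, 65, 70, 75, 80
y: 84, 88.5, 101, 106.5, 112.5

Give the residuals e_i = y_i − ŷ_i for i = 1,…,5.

0.5, -2.5, 2.5, 0.5, -1

x=60: ŷ = -6.5 + 1.5·60 = 83.5; e = 84 − 83.5 = 0.5
x=65: ŷ = -6.5 + 1.5·65 = 91; e = 88.5 − 91 = -2.5
x=70: ŷ = -6.5 + 1.5·70 = 98.5; e = 101 − 98.5 = 2.5
x=75: ŷ = -6.5 + 1.5·75 = 106; e = 106.5 − 106 = 0.5
x=80: ŷ = -6.5 + 1.5·80 = 113.5; e = 112.5 − 113.5 = -1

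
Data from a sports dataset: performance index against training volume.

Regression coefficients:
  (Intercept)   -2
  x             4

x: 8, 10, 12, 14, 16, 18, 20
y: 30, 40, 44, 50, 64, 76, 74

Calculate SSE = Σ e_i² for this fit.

x=8: ŷ = -2 + 4·8 = 30; e = 30 − 30 = 0
x=10: ŷ = -2 + 4·10 = 38; e = 40 − 38 = 2
x=12: ŷ = -2 + 4·12 = 46; e = 44 − 46 = -2
x=14: ŷ = -2 + 4·14 = 54; e = 50 − 54 = -4
x=16: ŷ = -2 + 4·16 = 62; e = 64 − 62 = 2
x=18: ŷ = -2 + 4·18 = 70; e = 76 − 70 = 6
x=20: ŷ = -2 + 4·20 = 78; e = 74 − 78 = -4
SSE = 0 + 4 + 4 + 16 + 4 + 36 + 16 = 80

SSE = 80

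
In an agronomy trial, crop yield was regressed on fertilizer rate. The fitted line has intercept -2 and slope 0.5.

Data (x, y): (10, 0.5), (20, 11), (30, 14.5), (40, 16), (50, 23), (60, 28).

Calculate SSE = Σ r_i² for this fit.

SSE = 21.5

x=10: ŷ = -2 + 0.5·10 = 3; r = 0.5 − 3 = -2.5
x=20: ŷ = -2 + 0.5·20 = 8; r = 11 − 8 = 3
x=30: ŷ = -2 + 0.5·30 = 13; r = 14.5 − 13 = 1.5
x=40: ŷ = -2 + 0.5·40 = 18; r = 16 − 18 = -2
x=50: ŷ = -2 + 0.5·50 = 23; r = 23 − 23 = 0
x=60: ŷ = -2 + 0.5·60 = 28; r = 28 − 28 = 0
SSE = 6.25 + 9 + 2.25 + 4 + 0 + 0 = 21.5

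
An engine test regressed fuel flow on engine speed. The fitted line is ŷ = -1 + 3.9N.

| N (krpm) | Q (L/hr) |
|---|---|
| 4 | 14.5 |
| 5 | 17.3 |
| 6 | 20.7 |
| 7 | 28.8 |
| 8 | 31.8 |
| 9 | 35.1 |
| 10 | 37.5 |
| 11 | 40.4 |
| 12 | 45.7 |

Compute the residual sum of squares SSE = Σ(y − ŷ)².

SSE = 16.66

N=4: ŷ = -1 + 3.9·4 = 14.6; e = 14.5 − 14.6 = -0.1
N=5: ŷ = -1 + 3.9·5 = 18.5; e = 17.3 − 18.5 = -1.2
N=6: ŷ = -1 + 3.9·6 = 22.4; e = 20.7 − 22.4 = -1.7
N=7: ŷ = -1 + 3.9·7 = 26.3; e = 28.8 − 26.3 = 2.5
N=8: ŷ = -1 + 3.9·8 = 30.2; e = 31.8 − 30.2 = 1.6
N=9: ŷ = -1 + 3.9·9 = 34.1; e = 35.1 − 34.1 = 1
N=10: ŷ = -1 + 3.9·10 = 38; e = 37.5 − 38 = -0.5
N=11: ŷ = -1 + 3.9·11 = 41.9; e = 40.4 − 41.9 = -1.5
N=12: ŷ = -1 + 3.9·12 = 45.8; e = 45.7 − 45.8 = -0.1
SSE = 0.01 + 1.44 + 2.89 + 6.25 + 2.56 + 1 + 0.25 + 2.25 + 0.01 = 16.66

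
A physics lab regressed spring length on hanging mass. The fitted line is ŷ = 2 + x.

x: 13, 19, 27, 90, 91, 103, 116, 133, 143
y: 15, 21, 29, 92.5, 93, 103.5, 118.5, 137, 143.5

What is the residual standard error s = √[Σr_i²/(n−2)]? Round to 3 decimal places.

x=13: ŷ = 2 + 13 = 15; r = 15 − 15 = 0
x=19: ŷ = 2 + 19 = 21; r = 21 − 21 = 0
x=27: ŷ = 2 + 27 = 29; r = 29 − 29 = 0
x=90: ŷ = 2 + 90 = 92; r = 92.5 − 92 = 0.5
x=91: ŷ = 2 + 91 = 93; r = 93 − 93 = 0
x=103: ŷ = 2 + 103 = 105; r = 103.5 − 105 = -1.5
x=116: ŷ = 2 + 116 = 118; r = 118.5 − 118 = 0.5
x=133: ŷ = 2 + 133 = 135; r = 137 − 135 = 2
x=143: ŷ = 2 + 143 = 145; r = 143.5 − 145 = -1.5
SSE = 0 + 0 + 0 + 0.25 + 0 + 2.25 + 0.25 + 4 + 2.25 = 9
s = √(9/7) = √1.28571 ≈ 1.134

s = 1.134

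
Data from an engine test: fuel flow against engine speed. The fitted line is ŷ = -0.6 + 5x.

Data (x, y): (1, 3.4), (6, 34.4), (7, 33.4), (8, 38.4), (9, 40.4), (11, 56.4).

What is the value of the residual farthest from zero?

r = 5

x=1: ŷ = -0.6 + 5·1 = 4.4; r = 3.4 − 4.4 = -1
x=6: ŷ = -0.6 + 5·6 = 29.4; r = 34.4 − 29.4 = 5
x=7: ŷ = -0.6 + 5·7 = 34.4; r = 33.4 − 34.4 = -1
x=8: ŷ = -0.6 + 5·8 = 39.4; r = 38.4 − 39.4 = -1
x=9: ŷ = -0.6 + 5·9 = 44.4; r = 40.4 − 44.4 = -4
x=11: ŷ = -0.6 + 5·11 = 54.4; r = 56.4 − 54.4 = 2
Largest |r| is 5 at x = 6, residual 5.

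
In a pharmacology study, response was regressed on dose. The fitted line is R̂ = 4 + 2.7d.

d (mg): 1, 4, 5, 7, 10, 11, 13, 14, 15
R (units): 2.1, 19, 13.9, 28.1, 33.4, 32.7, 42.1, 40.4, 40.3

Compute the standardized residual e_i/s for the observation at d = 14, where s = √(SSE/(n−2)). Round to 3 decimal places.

-0.347

d=1: R̂ = 4 + 2.7·1 = 6.7; e = 2.1 − 6.7 = -4.6
d=4: R̂ = 4 + 2.7·4 = 14.8; e = 19 − 14.8 = 4.2
d=5: R̂ = 4 + 2.7·5 = 17.5; e = 13.9 − 17.5 = -3.6
d=7: R̂ = 4 + 2.7·7 = 22.9; e = 28.1 − 22.9 = 5.2
d=10: R̂ = 4 + 2.7·10 = 31; e = 33.4 − 31 = 2.4
d=11: R̂ = 4 + 2.7·11 = 33.7; e = 32.7 − 33.7 = -1
d=13: R̂ = 4 + 2.7·13 = 39.1; e = 42.1 − 39.1 = 3
d=14: R̂ = 4 + 2.7·14 = 41.8; e = 40.4 − 41.8 = -1.4
d=15: R̂ = 4 + 2.7·15 = 44.5; e = 40.3 − 44.5 = -4.2
SSE = 21.16 + 17.64 + 12.96 + 27.04 + 5.76 + 1 + 9 + 1.96 + 17.64 = 114.16
s = √(114.16/7) = 4.03839
e/s = -1.4 / 4.03839 = -0.347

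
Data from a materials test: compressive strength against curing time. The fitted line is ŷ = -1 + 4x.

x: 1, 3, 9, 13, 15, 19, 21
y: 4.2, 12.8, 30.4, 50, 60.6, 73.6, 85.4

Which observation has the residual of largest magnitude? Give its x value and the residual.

x = 9, r = -4.6

x=1: ŷ = -1 + 4·1 = 3; r = 4.2 − 3 = 1.2
x=3: ŷ = -1 + 4·3 = 11; r = 12.8 − 11 = 1.8
x=9: ŷ = -1 + 4·9 = 35; r = 30.4 − 35 = -4.6
x=13: ŷ = -1 + 4·13 = 51; r = 50 − 51 = -1
x=15: ŷ = -1 + 4·15 = 59; r = 60.6 − 59 = 1.6
x=19: ŷ = -1 + 4·19 = 75; r = 73.6 − 75 = -1.4
x=21: ŷ = -1 + 4·21 = 83; r = 85.4 − 83 = 2.4
Largest |r| is 4.6 at x = 9, residual -4.6.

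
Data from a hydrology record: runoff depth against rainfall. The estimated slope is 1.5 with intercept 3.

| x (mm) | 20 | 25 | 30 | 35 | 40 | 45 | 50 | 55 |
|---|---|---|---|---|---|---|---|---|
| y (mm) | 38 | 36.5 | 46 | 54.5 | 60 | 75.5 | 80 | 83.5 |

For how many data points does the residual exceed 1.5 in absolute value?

x=20: ŷ = 3 + 1.5·20 = 33; e = 38 − 33 = 5
x=25: ŷ = 3 + 1.5·25 = 40.5; e = 36.5 − 40.5 = -4
x=30: ŷ = 3 + 1.5·30 = 48; e = 46 − 48 = -2
x=35: ŷ = 3 + 1.5·35 = 55.5; e = 54.5 − 55.5 = -1
x=40: ŷ = 3 + 1.5·40 = 63; e = 60 − 63 = -3
x=45: ŷ = 3 + 1.5·45 = 70.5; e = 75.5 − 70.5 = 5
x=50: ŷ = 3 + 1.5·50 = 78; e = 80 − 78 = 2
x=55: ŷ = 3 + 1.5·55 = 85.5; e = 83.5 − 85.5 = -2
|e| > 1.5: x=20 (|e|=5), x=25 (|e|=4), x=30 (|e|=2), x=40 (|e|=3), x=45 (|e|=5), x=50 (|e|=2), x=55 (|e|=2) → 7

7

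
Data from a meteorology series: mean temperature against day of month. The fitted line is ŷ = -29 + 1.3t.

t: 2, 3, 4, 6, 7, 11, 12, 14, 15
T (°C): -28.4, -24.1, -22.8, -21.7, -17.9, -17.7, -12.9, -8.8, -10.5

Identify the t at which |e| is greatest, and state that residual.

t = 11, e = -3

t=2: ŷ = -29 + 1.3·2 = -26.4; e = -28.4 − (-26.4) = -2
t=3: ŷ = -29 + 1.3·3 = -25.1; e = -24.1 − (-25.1) = 1
t=4: ŷ = -29 + 1.3·4 = -23.8; e = -22.8 − (-23.8) = 1
t=6: ŷ = -29 + 1.3·6 = -21.2; e = -21.7 − (-21.2) = -0.5
t=7: ŷ = -29 + 1.3·7 = -19.9; e = -17.9 − (-19.9) = 2
t=11: ŷ = -29 + 1.3·11 = -14.7; e = -17.7 − (-14.7) = -3
t=12: ŷ = -29 + 1.3·12 = -13.4; e = -12.9 − (-13.4) = 0.5
t=14: ŷ = -29 + 1.3·14 = -10.8; e = -8.8 − (-10.8) = 2
t=15: ŷ = -29 + 1.3·15 = -9.5; e = -10.5 − (-9.5) = -1
Largest |e| is 3 at t = 11, residual -3.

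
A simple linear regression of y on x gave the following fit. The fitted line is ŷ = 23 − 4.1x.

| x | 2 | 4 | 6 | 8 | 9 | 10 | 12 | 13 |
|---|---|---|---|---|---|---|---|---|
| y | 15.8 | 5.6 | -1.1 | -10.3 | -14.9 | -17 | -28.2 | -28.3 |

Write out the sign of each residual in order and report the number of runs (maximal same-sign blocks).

7 runs

x=2: ŷ = 23 − 4.1·2 = 14.8; r = 15.8 − 14.8 = 1
x=4: ŷ = 23 − 4.1·4 = 6.6; r = 5.6 − 6.6 = -1
x=6: ŷ = 23 − 4.1·6 = -1.6; r = -1.1 − (-1.6) = 0.5
x=8: ŷ = 23 − 4.1·8 = -9.8; r = -10.3 − (-9.8) = -0.5
x=9: ŷ = 23 − 4.1·9 = -13.9; r = -14.9 − (-13.9) = -1
x=10: ŷ = 23 − 4.1·10 = -18; r = -17 − (-18) = 1
x=12: ŷ = 23 − 4.1·12 = -26.2; r = -28.2 − (-26.2) = -2
x=13: ŷ = 23 − 4.1·13 = -30.3; r = -28.3 − (-30.3) = 2
Signs: + − + − − + − +
Runs: +×1, −×1, +×1, −×2, +×1, −×1, +×1 → 7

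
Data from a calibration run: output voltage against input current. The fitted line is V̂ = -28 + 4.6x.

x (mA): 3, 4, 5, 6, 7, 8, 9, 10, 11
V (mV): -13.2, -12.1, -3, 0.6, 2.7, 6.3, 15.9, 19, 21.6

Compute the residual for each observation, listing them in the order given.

1, -2.5, 2, 1, -1.5, -2.5, 2.5, 1, -1

x=3: V̂ = -28 + 4.6·3 = -14.2; e = -13.2 − (-14.2) = 1
x=4: V̂ = -28 + 4.6·4 = -9.6; e = -12.1 − (-9.6) = -2.5
x=5: V̂ = -28 + 4.6·5 = -5; e = -3 − (-5) = 2
x=6: V̂ = -28 + 4.6·6 = -0.4; e = 0.6 − (-0.4) = 1
x=7: V̂ = -28 + 4.6·7 = 4.2; e = 2.7 − 4.2 = -1.5
x=8: V̂ = -28 + 4.6·8 = 8.8; e = 6.3 − 8.8 = -2.5
x=9: V̂ = -28 + 4.6·9 = 13.4; e = 15.9 − 13.4 = 2.5
x=10: V̂ = -28 + 4.6·10 = 18; e = 19 − 18 = 1
x=11: V̂ = -28 + 4.6·11 = 22.6; e = 21.6 − 22.6 = -1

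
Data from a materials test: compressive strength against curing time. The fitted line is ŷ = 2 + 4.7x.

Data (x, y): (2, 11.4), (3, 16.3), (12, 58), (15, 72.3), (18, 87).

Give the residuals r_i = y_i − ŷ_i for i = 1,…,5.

x=2: ŷ = 2 + 4.7·2 = 11.4; r = 11.4 − 11.4 = 0
x=3: ŷ = 2 + 4.7·3 = 16.1; r = 16.3 − 16.1 = 0.2
x=12: ŷ = 2 + 4.7·12 = 58.4; r = 58 − 58.4 = -0.4
x=15: ŷ = 2 + 4.7·15 = 72.5; r = 72.3 − 72.5 = -0.2
x=18: ŷ = 2 + 4.7·18 = 86.6; r = 87 − 86.6 = 0.4

0, 0.2, -0.4, -0.2, 0.4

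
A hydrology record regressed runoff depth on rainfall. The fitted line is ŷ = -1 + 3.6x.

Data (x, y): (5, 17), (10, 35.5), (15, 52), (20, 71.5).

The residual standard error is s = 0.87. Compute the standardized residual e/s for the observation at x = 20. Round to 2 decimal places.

ŷ = -1 + 3.6·20 = 71
e = 71.5 − 71 = 0.5
e/s = 0.5 / 0.87 = 0.57

0.57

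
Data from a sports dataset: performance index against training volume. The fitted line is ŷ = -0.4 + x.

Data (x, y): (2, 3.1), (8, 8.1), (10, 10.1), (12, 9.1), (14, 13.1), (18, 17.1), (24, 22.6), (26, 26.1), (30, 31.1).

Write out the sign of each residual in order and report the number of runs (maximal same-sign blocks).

3 runs

x=2: ŷ = -0.4 + 2 = 1.6; r = 3.1 − 1.6 = 1.5
x=8: ŷ = -0.4 + 8 = 7.6; r = 8.1 − 7.6 = 0.5
x=10: ŷ = -0.4 + 10 = 9.6; r = 10.1 − 9.6 = 0.5
x=12: ŷ = -0.4 + 12 = 11.6; r = 9.1 − 11.6 = -2.5
x=14: ŷ = -0.4 + 14 = 13.6; r = 13.1 − 13.6 = -0.5
x=18: ŷ = -0.4 + 18 = 17.6; r = 17.1 − 17.6 = -0.5
x=24: ŷ = -0.4 + 24 = 23.6; r = 22.6 − 23.6 = -1
x=26: ŷ = -0.4 + 26 = 25.6; r = 26.1 − 25.6 = 0.5
x=30: ŷ = -0.4 + 30 = 29.6; r = 31.1 − 29.6 = 1.5
Signs: + + + − − − − + +
Runs: +×3, −×4, +×2 → 3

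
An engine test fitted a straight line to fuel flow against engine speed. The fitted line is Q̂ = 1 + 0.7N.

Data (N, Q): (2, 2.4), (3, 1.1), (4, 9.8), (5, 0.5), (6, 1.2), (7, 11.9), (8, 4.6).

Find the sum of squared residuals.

SSE = 112

N=2: Q̂ = 1 + 0.7·2 = 2.4; r = 2.4 − 2.4 = 0
N=3: Q̂ = 1 + 0.7·3 = 3.1; r = 1.1 − 3.1 = -2
N=4: Q̂ = 1 + 0.7·4 = 3.8; r = 9.8 − 3.8 = 6
N=5: Q̂ = 1 + 0.7·5 = 4.5; r = 0.5 − 4.5 = -4
N=6: Q̂ = 1 + 0.7·6 = 5.2; r = 1.2 − 5.2 = -4
N=7: Q̂ = 1 + 0.7·7 = 5.9; r = 11.9 − 5.9 = 6
N=8: Q̂ = 1 + 0.7·8 = 6.6; r = 4.6 − 6.6 = -2
SSE = 0 + 4 + 36 + 16 + 16 + 36 + 4 = 112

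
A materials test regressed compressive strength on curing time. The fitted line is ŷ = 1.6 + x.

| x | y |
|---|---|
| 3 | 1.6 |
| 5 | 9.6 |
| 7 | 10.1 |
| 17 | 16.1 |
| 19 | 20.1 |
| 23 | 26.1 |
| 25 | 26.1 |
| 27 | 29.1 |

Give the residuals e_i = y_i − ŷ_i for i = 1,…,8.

-3, 3, 1.5, -2.5, -0.5, 1.5, -0.5, 0.5

x=3: ŷ = 1.6 + 3 = 4.6; e = 1.6 − 4.6 = -3
x=5: ŷ = 1.6 + 5 = 6.6; e = 9.6 − 6.6 = 3
x=7: ŷ = 1.6 + 7 = 8.6; e = 10.1 − 8.6 = 1.5
x=17: ŷ = 1.6 + 17 = 18.6; e = 16.1 − 18.6 = -2.5
x=19: ŷ = 1.6 + 19 = 20.6; e = 20.1 − 20.6 = -0.5
x=23: ŷ = 1.6 + 23 = 24.6; e = 26.1 − 24.6 = 1.5
x=25: ŷ = 1.6 + 25 = 26.6; e = 26.1 − 26.6 = -0.5
x=27: ŷ = 1.6 + 27 = 28.6; e = 29.1 − 28.6 = 0.5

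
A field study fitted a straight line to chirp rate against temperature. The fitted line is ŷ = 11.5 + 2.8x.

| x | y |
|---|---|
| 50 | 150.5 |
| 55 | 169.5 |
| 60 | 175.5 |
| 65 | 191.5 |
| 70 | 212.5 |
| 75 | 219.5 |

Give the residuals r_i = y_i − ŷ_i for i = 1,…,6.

x=50: ŷ = 11.5 + 2.8·50 = 151.5; r = 150.5 − 151.5 = -1
x=55: ŷ = 11.5 + 2.8·55 = 165.5; r = 169.5 − 165.5 = 4
x=60: ŷ = 11.5 + 2.8·60 = 179.5; r = 175.5 − 179.5 = -4
x=65: ŷ = 11.5 + 2.8·65 = 193.5; r = 191.5 − 193.5 = -2
x=70: ŷ = 11.5 + 2.8·70 = 207.5; r = 212.5 − 207.5 = 5
x=75: ŷ = 11.5 + 2.8·75 = 221.5; r = 219.5 − 221.5 = -2

-1, 4, -4, -2, 5, -2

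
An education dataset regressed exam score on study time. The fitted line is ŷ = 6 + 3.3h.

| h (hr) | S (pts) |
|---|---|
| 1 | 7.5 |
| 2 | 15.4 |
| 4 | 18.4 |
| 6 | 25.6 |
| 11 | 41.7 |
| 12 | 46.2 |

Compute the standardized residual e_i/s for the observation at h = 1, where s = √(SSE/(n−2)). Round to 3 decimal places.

h=1: ŷ = 6 + 3.3·1 = 9.3; e = 7.5 − 9.3 = -1.8
h=2: ŷ = 6 + 3.3·2 = 12.6; e = 15.4 − 12.6 = 2.8
h=4: ŷ = 6 + 3.3·4 = 19.2; e = 18.4 − 19.2 = -0.8
h=6: ŷ = 6 + 3.3·6 = 25.8; e = 25.6 − 25.8 = -0.2
h=11: ŷ = 6 + 3.3·11 = 42.3; e = 41.7 − 42.3 = -0.6
h=12: ŷ = 6 + 3.3·12 = 45.6; e = 46.2 − 45.6 = 0.6
SSE = 3.24 + 7.84 + 0.64 + 0.04 + 0.36 + 0.36 = 12.48
s = √(12.48/4) = 1.76635
e/s = -1.8 / 1.76635 = -1.019

-1.019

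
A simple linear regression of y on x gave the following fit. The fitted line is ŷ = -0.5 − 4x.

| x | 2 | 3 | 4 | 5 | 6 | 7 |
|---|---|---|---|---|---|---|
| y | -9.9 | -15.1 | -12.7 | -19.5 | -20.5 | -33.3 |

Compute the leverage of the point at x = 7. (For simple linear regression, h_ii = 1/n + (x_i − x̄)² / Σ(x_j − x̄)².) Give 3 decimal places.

x̄ = (2 + 3 + 4 + 5 + 6 + 7)/6 = 4.5
Σ(x − x̄)² = 6.25 + 2.25 + 0.25 + 0.25 + 2.25 + 6.25 = 17.5
h = 1/6 + (2.5)²/17.5 = 0.166667 + 0.357143 = 0.524

h = 0.524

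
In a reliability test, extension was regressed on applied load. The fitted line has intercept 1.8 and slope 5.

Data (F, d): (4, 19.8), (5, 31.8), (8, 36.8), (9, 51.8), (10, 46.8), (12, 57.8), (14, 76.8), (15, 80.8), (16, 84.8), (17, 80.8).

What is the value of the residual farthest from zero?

r = -6

F=4: d̂ = 1.8 + 5·4 = 21.8; r = 19.8 − 21.8 = -2
F=5: d̂ = 1.8 + 5·5 = 26.8; r = 31.8 − 26.8 = 5
F=8: d̂ = 1.8 + 5·8 = 41.8; r = 36.8 − 41.8 = -5
F=9: d̂ = 1.8 + 5·9 = 46.8; r = 51.8 − 46.8 = 5
F=10: d̂ = 1.8 + 5·10 = 51.8; r = 46.8 − 51.8 = -5
F=12: d̂ = 1.8 + 5·12 = 61.8; r = 57.8 − 61.8 = -4
F=14: d̂ = 1.8 + 5·14 = 71.8; r = 76.8 − 71.8 = 5
F=15: d̂ = 1.8 + 5·15 = 76.8; r = 80.8 − 76.8 = 4
F=16: d̂ = 1.8 + 5·16 = 81.8; r = 84.8 − 81.8 = 3
F=17: d̂ = 1.8 + 5·17 = 86.8; r = 80.8 − 86.8 = -6
Largest |r| is 6 at F = 17, residual -6.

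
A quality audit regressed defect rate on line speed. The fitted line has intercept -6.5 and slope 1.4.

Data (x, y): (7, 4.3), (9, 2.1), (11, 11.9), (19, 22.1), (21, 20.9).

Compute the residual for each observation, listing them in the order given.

1, -4, 3, 2, -2

x=7: ŷ = -6.5 + 1.4·7 = 3.3; r = 4.3 − 3.3 = 1
x=9: ŷ = -6.5 + 1.4·9 = 6.1; r = 2.1 − 6.1 = -4
x=11: ŷ = -6.5 + 1.4·11 = 8.9; r = 11.9 − 8.9 = 3
x=19: ŷ = -6.5 + 1.4·19 = 20.1; r = 22.1 − 20.1 = 2
x=21: ŷ = -6.5 + 1.4·21 = 22.9; r = 20.9 − 22.9 = -2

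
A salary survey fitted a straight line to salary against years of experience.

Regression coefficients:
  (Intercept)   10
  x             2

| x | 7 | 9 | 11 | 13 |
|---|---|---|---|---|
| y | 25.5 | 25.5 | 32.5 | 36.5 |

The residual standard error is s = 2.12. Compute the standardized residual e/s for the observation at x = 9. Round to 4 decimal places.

-1.1792

ŷ = 10 + 2·9 = 28
e = 25.5 − 28 = -2.5
e/s = -2.5 / 2.12 = -1.1792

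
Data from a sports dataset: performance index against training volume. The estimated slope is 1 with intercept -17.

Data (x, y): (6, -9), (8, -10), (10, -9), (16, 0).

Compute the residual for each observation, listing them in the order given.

x=6: ŷ = -17 + 6 = -11; e = -9 − (-11) = 2
x=8: ŷ = -17 + 8 = -9; e = -10 − (-9) = -1
x=10: ŷ = -17 + 10 = -7; e = -9 − (-7) = -2
x=16: ŷ = -17 + 16 = -1; e = 0 − (-1) = 1

2, -1, -2, 1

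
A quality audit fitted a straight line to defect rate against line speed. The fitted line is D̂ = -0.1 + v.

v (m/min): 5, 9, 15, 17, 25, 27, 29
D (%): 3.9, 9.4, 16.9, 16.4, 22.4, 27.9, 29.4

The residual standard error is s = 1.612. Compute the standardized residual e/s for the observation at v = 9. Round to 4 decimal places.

D̂ = -0.1 + 9 = 8.9
e = 9.4 − 8.9 = 0.5
e/s = 0.5 / 1.612 = 0.3102

0.3102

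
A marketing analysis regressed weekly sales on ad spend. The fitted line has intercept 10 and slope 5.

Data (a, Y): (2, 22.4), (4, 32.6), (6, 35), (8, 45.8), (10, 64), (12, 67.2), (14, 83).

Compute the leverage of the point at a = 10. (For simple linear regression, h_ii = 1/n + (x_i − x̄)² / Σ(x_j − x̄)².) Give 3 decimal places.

h = 0.179

ā = (2 + 4 + 6 + 8 + 10 + 12 + 14)/7 = 8
Σ(a − ā)² = 36 + 16 + 4 + 0 + 4 + 16 + 36 = 112
h = 1/7 + (2)²/112 = 0.142857 + 0.0357143 = 0.179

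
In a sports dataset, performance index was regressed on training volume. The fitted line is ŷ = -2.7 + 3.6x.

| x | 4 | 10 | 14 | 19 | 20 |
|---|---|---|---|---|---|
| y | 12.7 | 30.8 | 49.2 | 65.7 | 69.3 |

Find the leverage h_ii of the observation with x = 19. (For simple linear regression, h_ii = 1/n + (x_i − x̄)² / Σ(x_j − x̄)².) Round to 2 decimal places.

x̄ = (4 + 10 + 14 + 19 + 20)/5 = 13.4
Σ(x − x̄)² = 88.36 + 11.56 + 0.36 + 31.36 + 43.56 = 175.2
h = 1/5 + (5.6)²/175.2 = 0.2 + 0.178995 = 0.38

h = 0.38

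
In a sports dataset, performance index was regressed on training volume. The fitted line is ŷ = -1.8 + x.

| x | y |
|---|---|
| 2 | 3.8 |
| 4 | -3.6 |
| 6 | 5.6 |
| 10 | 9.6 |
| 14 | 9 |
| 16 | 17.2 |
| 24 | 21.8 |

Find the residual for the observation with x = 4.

ŷ = -1.8 + 4 = 2.2
r = -3.6 − 2.2 = -5.8

r = -5.8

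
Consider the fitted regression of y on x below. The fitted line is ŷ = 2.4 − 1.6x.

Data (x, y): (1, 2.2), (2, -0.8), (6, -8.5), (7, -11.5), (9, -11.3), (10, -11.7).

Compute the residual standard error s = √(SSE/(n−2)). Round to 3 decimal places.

x=1: ŷ = 2.4 − 1.6·1 = 0.8; r = 2.2 − 0.8 = 1.4
x=2: ŷ = 2.4 − 1.6·2 = -0.8; r = -0.8 − (-0.8) = 0
x=6: ŷ = 2.4 − 1.6·6 = -7.2; r = -8.5 − (-7.2) = -1.3
x=7: ŷ = 2.4 − 1.6·7 = -8.8; r = -11.5 − (-8.8) = -2.7
x=9: ŷ = 2.4 − 1.6·9 = -12; r = -11.3 − (-12) = 0.7
x=10: ŷ = 2.4 − 1.6·10 = -13.6; r = -11.7 − (-13.6) = 1.9
SSE = 1.96 + 0 + 1.69 + 7.29 + 0.49 + 3.61 = 15.04
s = √(15.04/4) = √3.76 ≈ 1.939

s = 1.939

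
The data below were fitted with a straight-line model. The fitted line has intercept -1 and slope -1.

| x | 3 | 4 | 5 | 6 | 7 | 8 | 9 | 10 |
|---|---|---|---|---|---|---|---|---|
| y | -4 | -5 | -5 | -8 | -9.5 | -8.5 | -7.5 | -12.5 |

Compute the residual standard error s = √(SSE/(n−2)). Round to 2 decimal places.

x=3: ŷ = -1 − 3 = -4; e = -4 − (-4) = 0
x=4: ŷ = -1 − 4 = -5; e = -5 − (-5) = 0
x=5: ŷ = -1 − 5 = -6; e = -5 − (-6) = 1
x=6: ŷ = -1 − 6 = -7; e = -8 − (-7) = -1
x=7: ŷ = -1 − 7 = -8; e = -9.5 − (-8) = -1.5
x=8: ŷ = -1 − 8 = -9; e = -8.5 − (-9) = 0.5
x=9: ŷ = -1 − 9 = -10; e = -7.5 − (-10) = 2.5
x=10: ŷ = -1 − 10 = -11; e = -12.5 − (-11) = -1.5
SSE = 0 + 0 + 1 + 1 + 2.25 + 0.25 + 6.25 + 2.25 = 13
s = √(13/6) = √2.16667 ≈ 1.47

s = 1.47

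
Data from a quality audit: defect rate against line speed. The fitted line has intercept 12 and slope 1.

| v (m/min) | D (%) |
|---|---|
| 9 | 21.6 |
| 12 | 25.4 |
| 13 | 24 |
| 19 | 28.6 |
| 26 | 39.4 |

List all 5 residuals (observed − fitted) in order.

0.6, 1.4, -1, -2.4, 1.4

v=9: ŷ = 12 + 9 = 21; r = 21.6 − 21 = 0.6
v=12: ŷ = 12 + 12 = 24; r = 25.4 − 24 = 1.4
v=13: ŷ = 12 + 13 = 25; r = 24 − 25 = -1
v=19: ŷ = 12 + 19 = 31; r = 28.6 − 31 = -2.4
v=26: ŷ = 12 + 26 = 38; r = 39.4 − 38 = 1.4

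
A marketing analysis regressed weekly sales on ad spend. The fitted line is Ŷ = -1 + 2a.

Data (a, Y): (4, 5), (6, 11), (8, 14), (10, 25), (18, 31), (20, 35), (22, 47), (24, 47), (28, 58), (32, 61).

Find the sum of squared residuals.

SSE = 102

a=4: Ŷ = -1 + 2·4 = 7; e = 5 − 7 = -2
a=6: Ŷ = -1 + 2·6 = 11; e = 11 − 11 = 0
a=8: Ŷ = -1 + 2·8 = 15; e = 14 − 15 = -1
a=10: Ŷ = -1 + 2·10 = 19; e = 25 − 19 = 6
a=18: Ŷ = -1 + 2·18 = 35; e = 31 − 35 = -4
a=20: Ŷ = -1 + 2·20 = 39; e = 35 − 39 = -4
a=22: Ŷ = -1 + 2·22 = 43; e = 47 − 43 = 4
a=24: Ŷ = -1 + 2·24 = 47; e = 47 − 47 = 0
a=28: Ŷ = -1 + 2·28 = 55; e = 58 − 55 = 3
a=32: Ŷ = -1 + 2·32 = 63; e = 61 − 63 = -2
SSE = 4 + 0 + 1 + 36 + 16 + 16 + 16 + 0 + 9 + 4 = 102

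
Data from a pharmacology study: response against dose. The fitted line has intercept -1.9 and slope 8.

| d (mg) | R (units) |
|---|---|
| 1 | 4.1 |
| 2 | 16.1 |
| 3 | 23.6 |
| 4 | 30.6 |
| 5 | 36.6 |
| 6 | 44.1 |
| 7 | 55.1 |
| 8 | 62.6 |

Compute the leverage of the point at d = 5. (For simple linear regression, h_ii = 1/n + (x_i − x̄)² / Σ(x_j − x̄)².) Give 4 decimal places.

h = 0.1310

d̄ = (1 + 2 + 3 + 4 + 5 + 6 + 7 + 8)/8 = 4.5
Σ(d − d̄)² = 12.25 + 6.25 + 2.25 + 0.25 + 0.25 + 2.25 + 6.25 + 12.25 = 42
h = 1/8 + (0.5)²/42 = 0.125 + 0.00595238 = 0.1310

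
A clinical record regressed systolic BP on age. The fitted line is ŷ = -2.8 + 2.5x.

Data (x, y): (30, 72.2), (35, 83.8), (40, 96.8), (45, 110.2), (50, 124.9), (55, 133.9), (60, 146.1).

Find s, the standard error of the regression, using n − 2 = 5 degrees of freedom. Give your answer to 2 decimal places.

x=30: ŷ = -2.8 + 2.5·30 = 72.2; r = 72.2 − 72.2 = 0
x=35: ŷ = -2.8 + 2.5·35 = 84.7; r = 83.8 − 84.7 = -0.9
x=40: ŷ = -2.8 + 2.5·40 = 97.2; r = 96.8 − 97.2 = -0.4
x=45: ŷ = -2.8 + 2.5·45 = 109.7; r = 110.2 − 109.7 = 0.5
x=50: ŷ = -2.8 + 2.5·50 = 122.2; r = 124.9 − 122.2 = 2.7
x=55: ŷ = -2.8 + 2.5·55 = 134.7; r = 133.9 − 134.7 = -0.8
x=60: ŷ = -2.8 + 2.5·60 = 147.2; r = 146.1 − 147.2 = -1.1
SSE = 0 + 0.81 + 0.16 + 0.25 + 7.29 + 0.64 + 1.21 = 10.36
s = √(10.36/5) = √2.072 ≈ 1.44

s = 1.44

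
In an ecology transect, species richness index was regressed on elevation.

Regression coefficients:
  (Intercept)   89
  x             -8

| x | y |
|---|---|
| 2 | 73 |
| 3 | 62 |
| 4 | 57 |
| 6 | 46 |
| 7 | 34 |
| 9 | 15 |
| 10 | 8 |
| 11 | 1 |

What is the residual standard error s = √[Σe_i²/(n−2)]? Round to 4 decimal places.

s = 2.5820

x=2: ŷ = 89 − 8·2 = 73; e = 73 − 73 = 0
x=3: ŷ = 89 − 8·3 = 65; e = 62 − 65 = -3
x=4: ŷ = 89 − 8·4 = 57; e = 57 − 57 = 0
x=6: ŷ = 89 − 8·6 = 41; e = 46 − 41 = 5
x=7: ŷ = 89 − 8·7 = 33; e = 34 − 33 = 1
x=9: ŷ = 89 − 8·9 = 17; e = 15 − 17 = -2
x=10: ŷ = 89 − 8·10 = 9; e = 8 − 9 = -1
x=11: ŷ = 89 − 8·11 = 1; e = 1 − 1 = 0
SSE = 0 + 9 + 0 + 25 + 1 + 4 + 1 + 0 = 40
s = √(40/6) = √6.66667 ≈ 2.5820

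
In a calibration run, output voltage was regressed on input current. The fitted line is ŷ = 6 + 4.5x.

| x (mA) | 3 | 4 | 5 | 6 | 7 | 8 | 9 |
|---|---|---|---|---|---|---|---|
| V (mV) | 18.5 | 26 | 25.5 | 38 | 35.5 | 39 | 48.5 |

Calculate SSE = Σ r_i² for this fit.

SSE = 56

x=3: ŷ = 6 + 4.5·3 = 19.5; r = 18.5 − 19.5 = -1
x=4: ŷ = 6 + 4.5·4 = 24; r = 26 − 24 = 2
x=5: ŷ = 6 + 4.5·5 = 28.5; r = 25.5 − 28.5 = -3
x=6: ŷ = 6 + 4.5·6 = 33; r = 38 − 33 = 5
x=7: ŷ = 6 + 4.5·7 = 37.5; r = 35.5 − 37.5 = -2
x=8: ŷ = 6 + 4.5·8 = 42; r = 39 − 42 = -3
x=9: ŷ = 6 + 4.5·9 = 46.5; r = 48.5 − 46.5 = 2
SSE = 1 + 4 + 9 + 25 + 4 + 9 + 4 = 56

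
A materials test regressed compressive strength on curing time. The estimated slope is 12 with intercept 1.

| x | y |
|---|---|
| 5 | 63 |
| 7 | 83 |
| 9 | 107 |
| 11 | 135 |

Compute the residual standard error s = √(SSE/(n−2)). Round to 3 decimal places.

s = 2.828

x=5: ŷ = 1 + 12·5 = 61; r = 63 − 61 = 2
x=7: ŷ = 1 + 12·7 = 85; r = 83 − 85 = -2
x=9: ŷ = 1 + 12·9 = 109; r = 107 − 109 = -2
x=11: ŷ = 1 + 12·11 = 133; r = 135 − 133 = 2
SSE = 4 + 4 + 4 + 4 = 16
s = √(16/2) = √8 ≈ 2.828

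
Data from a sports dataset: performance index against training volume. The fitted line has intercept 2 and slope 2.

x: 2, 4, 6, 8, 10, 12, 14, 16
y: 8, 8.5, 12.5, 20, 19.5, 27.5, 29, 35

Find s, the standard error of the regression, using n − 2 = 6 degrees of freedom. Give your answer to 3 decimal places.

x=2: ŷ = 2 + 2·2 = 6; e = 8 − 6 = 2
x=4: ŷ = 2 + 2·4 = 10; e = 8.5 − 10 = -1.5
x=6: ŷ = 2 + 2·6 = 14; e = 12.5 − 14 = -1.5
x=8: ŷ = 2 + 2·8 = 18; e = 20 − 18 = 2
x=10: ŷ = 2 + 2·10 = 22; e = 19.5 − 22 = -2.5
x=12: ŷ = 2 + 2·12 = 26; e = 27.5 − 26 = 1.5
x=14: ŷ = 2 + 2·14 = 30; e = 29 − 30 = -1
x=16: ŷ = 2 + 2·16 = 34; e = 35 − 34 = 1
SSE = 4 + 2.25 + 2.25 + 4 + 6.25 + 2.25 + 1 + 1 = 23
s = √(23/6) = √3.83333 ≈ 1.958

s = 1.958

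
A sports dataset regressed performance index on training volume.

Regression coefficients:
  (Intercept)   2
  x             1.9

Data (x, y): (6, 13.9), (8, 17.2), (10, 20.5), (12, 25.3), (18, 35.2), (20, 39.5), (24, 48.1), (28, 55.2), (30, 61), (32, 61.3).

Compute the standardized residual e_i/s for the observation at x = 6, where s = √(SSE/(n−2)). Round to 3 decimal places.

x=6: ŷ = 2 + 1.9·6 = 13.4; e = 13.9 − 13.4 = 0.5
x=8: ŷ = 2 + 1.9·8 = 17.2; e = 17.2 − 17.2 = 0
x=10: ŷ = 2 + 1.9·10 = 21; e = 20.5 − 21 = -0.5
x=12: ŷ = 2 + 1.9·12 = 24.8; e = 25.3 − 24.8 = 0.5
x=18: ŷ = 2 + 1.9·18 = 36.2; e = 35.2 − 36.2 = -1
x=20: ŷ = 2 + 1.9·20 = 40; e = 39.5 − 40 = -0.5
x=24: ŷ = 2 + 1.9·24 = 47.6; e = 48.1 − 47.6 = 0.5
x=28: ŷ = 2 + 1.9·28 = 55.2; e = 55.2 − 55.2 = 0
x=30: ŷ = 2 + 1.9·30 = 59; e = 61 − 59 = 2
x=32: ŷ = 2 + 1.9·32 = 62.8; e = 61.3 − 62.8 = -1.5
SSE = 0.25 + 0 + 0.25 + 0.25 + 1 + 0.25 + 0.25 + 0 + 4 + 2.25 = 8.5
s = √(8.5/8) = 1.03078
e/s = 0.5 / 1.03078 = 0.485

0.485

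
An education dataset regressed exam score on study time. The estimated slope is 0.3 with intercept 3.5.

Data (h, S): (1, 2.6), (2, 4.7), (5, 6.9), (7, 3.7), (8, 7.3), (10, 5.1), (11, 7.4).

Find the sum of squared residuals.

SSE = 13.3

h=1: Ŝ = 3.5 + 0.3·1 = 3.8; e = 2.6 − 3.8 = -1.2
h=2: Ŝ = 3.5 + 0.3·2 = 4.1; e = 4.7 − 4.1 = 0.6
h=5: Ŝ = 3.5 + 0.3·5 = 5; e = 6.9 − 5 = 1.9
h=7: Ŝ = 3.5 + 0.3·7 = 5.6; e = 3.7 − 5.6 = -1.9
h=8: Ŝ = 3.5 + 0.3·8 = 5.9; e = 7.3 − 5.9 = 1.4
h=10: Ŝ = 3.5 + 0.3·10 = 6.5; e = 5.1 − 6.5 = -1.4
h=11: Ŝ = 3.5 + 0.3·11 = 6.8; e = 7.4 − 6.8 = 0.6
SSE = 1.44 + 0.36 + 3.61 + 3.61 + 1.96 + 1.96 + 0.36 = 13.3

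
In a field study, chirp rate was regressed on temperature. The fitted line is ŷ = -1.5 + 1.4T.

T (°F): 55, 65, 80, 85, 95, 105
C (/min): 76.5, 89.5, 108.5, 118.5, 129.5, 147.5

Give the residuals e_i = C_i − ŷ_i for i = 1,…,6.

1, 0, -2, 1, -2, 2

T=55: ŷ = -1.5 + 1.4·55 = 75.5; e = 76.5 − 75.5 = 1
T=65: ŷ = -1.5 + 1.4·65 = 89.5; e = 89.5 − 89.5 = 0
T=80: ŷ = -1.5 + 1.4·80 = 110.5; e = 108.5 − 110.5 = -2
T=85: ŷ = -1.5 + 1.4·85 = 117.5; e = 118.5 − 117.5 = 1
T=95: ŷ = -1.5 + 1.4·95 = 131.5; e = 129.5 − 131.5 = -2
T=105: ŷ = -1.5 + 1.4·105 = 145.5; e = 147.5 − 145.5 = 2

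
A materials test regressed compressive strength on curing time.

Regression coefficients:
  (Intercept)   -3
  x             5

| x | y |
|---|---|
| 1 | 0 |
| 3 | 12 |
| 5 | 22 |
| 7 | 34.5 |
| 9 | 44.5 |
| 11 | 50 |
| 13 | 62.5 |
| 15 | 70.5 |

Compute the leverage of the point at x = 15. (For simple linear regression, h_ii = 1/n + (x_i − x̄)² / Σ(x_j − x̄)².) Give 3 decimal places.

h = 0.417

x̄ = (1 + 3 + 5 + 7 + 9 + 11 + 13 + 15)/8 = 8
Σ(x − x̄)² = 49 + 25 + 9 + 1 + 1 + 9 + 25 + 49 = 168
h = 1/8 + (7)²/168 = 0.125 + 0.291667 = 0.417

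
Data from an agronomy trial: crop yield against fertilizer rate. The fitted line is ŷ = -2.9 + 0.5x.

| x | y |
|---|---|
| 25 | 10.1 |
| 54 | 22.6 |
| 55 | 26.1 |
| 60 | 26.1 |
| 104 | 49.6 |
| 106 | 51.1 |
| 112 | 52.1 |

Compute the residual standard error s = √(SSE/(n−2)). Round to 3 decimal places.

x=25: ŷ = -2.9 + 0.5·25 = 9.6; r = 10.1 − 9.6 = 0.5
x=54: ŷ = -2.9 + 0.5·54 = 24.1; r = 22.6 − 24.1 = -1.5
x=55: ŷ = -2.9 + 0.5·55 = 24.6; r = 26.1 − 24.6 = 1.5
x=60: ŷ = -2.9 + 0.5·60 = 27.1; r = 26.1 − 27.1 = -1
x=104: ŷ = -2.9 + 0.5·104 = 49.1; r = 49.6 − 49.1 = 0.5
x=106: ŷ = -2.9 + 0.5·106 = 50.1; r = 51.1 − 50.1 = 1
x=112: ŷ = -2.9 + 0.5·112 = 53.1; r = 52.1 − 53.1 = -1
SSE = 0.25 + 2.25 + 2.25 + 1 + 0.25 + 1 + 1 = 8
s = √(8/5) = √1.6 ≈ 1.265

s = 1.265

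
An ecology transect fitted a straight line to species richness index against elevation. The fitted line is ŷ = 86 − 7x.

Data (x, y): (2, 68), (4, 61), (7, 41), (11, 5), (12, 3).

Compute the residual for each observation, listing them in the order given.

-4, 3, 4, -4, 1

x=2: ŷ = 86 − 7·2 = 72; e = 68 − 72 = -4
x=4: ŷ = 86 − 7·4 = 58; e = 61 − 58 = 3
x=7: ŷ = 86 − 7·7 = 37; e = 41 − 37 = 4
x=11: ŷ = 86 − 7·11 = 9; e = 5 − 9 = -4
x=12: ŷ = 86 − 7·12 = 2; e = 3 − 2 = 1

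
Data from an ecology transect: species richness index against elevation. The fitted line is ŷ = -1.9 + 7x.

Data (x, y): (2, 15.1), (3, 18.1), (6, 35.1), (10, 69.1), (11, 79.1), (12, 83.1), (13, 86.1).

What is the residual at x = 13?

e = -3

ŷ = -1.9 + 7·13 = 89.1
e = 86.1 − 89.1 = -3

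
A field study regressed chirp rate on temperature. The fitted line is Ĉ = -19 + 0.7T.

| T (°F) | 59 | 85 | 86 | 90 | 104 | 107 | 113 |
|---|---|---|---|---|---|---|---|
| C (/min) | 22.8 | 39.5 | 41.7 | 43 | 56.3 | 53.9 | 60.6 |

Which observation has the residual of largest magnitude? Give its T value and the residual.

T = 104, r = 2.5

T=59: Ĉ = -19 + 0.7·59 = 22.3; r = 22.8 − 22.3 = 0.5
T=85: Ĉ = -19 + 0.7·85 = 40.5; r = 39.5 − 40.5 = -1
T=86: Ĉ = -19 + 0.7·86 = 41.2; r = 41.7 − 41.2 = 0.5
T=90: Ĉ = -19 + 0.7·90 = 44; r = 43 − 44 = -1
T=104: Ĉ = -19 + 0.7·104 = 53.8; r = 56.3 − 53.8 = 2.5
T=107: Ĉ = -19 + 0.7·107 = 55.9; r = 53.9 − 55.9 = -2
T=113: Ĉ = -19 + 0.7·113 = 60.1; r = 60.6 − 60.1 = 0.5
Largest |r| is 2.5 at T = 104, residual 2.5.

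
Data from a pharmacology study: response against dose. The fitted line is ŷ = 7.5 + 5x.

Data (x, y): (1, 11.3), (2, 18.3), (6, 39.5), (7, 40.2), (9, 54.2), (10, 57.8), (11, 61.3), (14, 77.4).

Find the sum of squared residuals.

SSE = 15.8

x=1: ŷ = 7.5 + 5·1 = 12.5; r = 11.3 − 12.5 = -1.2
x=2: ŷ = 7.5 + 5·2 = 17.5; r = 18.3 − 17.5 = 0.8
x=6: ŷ = 7.5 + 5·6 = 37.5; r = 39.5 − 37.5 = 2
x=7: ŷ = 7.5 + 5·7 = 42.5; r = 40.2 − 42.5 = -2.3
x=9: ŷ = 7.5 + 5·9 = 52.5; r = 54.2 − 52.5 = 1.7
x=10: ŷ = 7.5 + 5·10 = 57.5; r = 57.8 − 57.5 = 0.3
x=11: ŷ = 7.5 + 5·11 = 62.5; r = 61.3 − 62.5 = -1.2
x=14: ŷ = 7.5 + 5·14 = 77.5; r = 77.4 − 77.5 = -0.1
SSE = 1.44 + 0.64 + 4 + 5.29 + 2.89 + 0.09 + 1.44 + 0.01 = 15.8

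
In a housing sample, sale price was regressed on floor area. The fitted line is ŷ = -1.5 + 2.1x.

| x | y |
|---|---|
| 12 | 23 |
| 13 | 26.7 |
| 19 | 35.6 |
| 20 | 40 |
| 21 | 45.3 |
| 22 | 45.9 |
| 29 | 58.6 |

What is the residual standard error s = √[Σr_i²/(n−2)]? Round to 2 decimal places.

x=12: ŷ = -1.5 + 2.1·12 = 23.7; r = 23 − 23.7 = -0.7
x=13: ŷ = -1.5 + 2.1·13 = 25.8; r = 26.7 − 25.8 = 0.9
x=19: ŷ = -1.5 + 2.1·19 = 38.4; r = 35.6 − 38.4 = -2.8
x=20: ŷ = -1.5 + 2.1·20 = 40.5; r = 40 − 40.5 = -0.5
x=21: ŷ = -1.5 + 2.1·21 = 42.6; r = 45.3 − 42.6 = 2.7
x=22: ŷ = -1.5 + 2.1·22 = 44.7; r = 45.9 − 44.7 = 1.2
x=29: ŷ = -1.5 + 2.1·29 = 59.4; r = 58.6 − 59.4 = -0.8
SSE = 0.49 + 0.81 + 7.84 + 0.25 + 7.29 + 1.44 + 0.64 = 18.76
s = √(18.76/5) = √3.752 ≈ 1.94

s = 1.94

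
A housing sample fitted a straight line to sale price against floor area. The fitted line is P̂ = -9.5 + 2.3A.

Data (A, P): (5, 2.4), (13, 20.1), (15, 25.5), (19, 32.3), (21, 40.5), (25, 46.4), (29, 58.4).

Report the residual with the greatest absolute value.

r = -1.9

A=5: P̂ = -9.5 + 2.3·5 = 2; r = 2.4 − 2 = 0.4
A=13: P̂ = -9.5 + 2.3·13 = 20.4; r = 20.1 − 20.4 = -0.3
A=15: P̂ = -9.5 + 2.3·15 = 25; r = 25.5 − 25 = 0.5
A=19: P̂ = -9.5 + 2.3·19 = 34.2; r = 32.3 − 34.2 = -1.9
A=21: P̂ = -9.5 + 2.3·21 = 38.8; r = 40.5 − 38.8 = 1.7
A=25: P̂ = -9.5 + 2.3·25 = 48; r = 46.4 − 48 = -1.6
A=29: P̂ = -9.5 + 2.3·29 = 57.2; r = 58.4 − 57.2 = 1.2
Largest |r| is 1.9 at A = 19, residual -1.9.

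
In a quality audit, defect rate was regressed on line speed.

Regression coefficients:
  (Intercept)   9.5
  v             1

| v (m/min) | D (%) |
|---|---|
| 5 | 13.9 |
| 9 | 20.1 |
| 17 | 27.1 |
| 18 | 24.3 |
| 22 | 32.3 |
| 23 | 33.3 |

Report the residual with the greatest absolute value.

v=5: ŷ = 9.5 + 5 = 14.5; e = 13.9 − 14.5 = -0.6
v=9: ŷ = 9.5 + 9 = 18.5; e = 20.1 − 18.5 = 1.6
v=17: ŷ = 9.5 + 17 = 26.5; e = 27.1 − 26.5 = 0.6
v=18: ŷ = 9.5 + 18 = 27.5; e = 24.3 − 27.5 = -3.2
v=22: ŷ = 9.5 + 22 = 31.5; e = 32.3 − 31.5 = 0.8
v=23: ŷ = 9.5 + 23 = 32.5; e = 33.3 − 32.5 = 0.8
Largest |e| is 3.2 at v = 18, residual -3.2.

e = -3.2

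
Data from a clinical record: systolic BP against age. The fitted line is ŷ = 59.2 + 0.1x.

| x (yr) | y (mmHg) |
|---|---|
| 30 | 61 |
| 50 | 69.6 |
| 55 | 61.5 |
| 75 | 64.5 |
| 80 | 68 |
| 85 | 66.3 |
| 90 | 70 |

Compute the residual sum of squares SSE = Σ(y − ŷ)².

x=30: ŷ = 59.2 + 0.1·30 = 62.2; e = 61 − 62.2 = -1.2
x=50: ŷ = 59.2 + 0.1·50 = 64.2; e = 69.6 − 64.2 = 5.4
x=55: ŷ = 59.2 + 0.1·55 = 64.7; e = 61.5 − 64.7 = -3.2
x=75: ŷ = 59.2 + 0.1·75 = 66.7; e = 64.5 − 66.7 = -2.2
x=80: ŷ = 59.2 + 0.1·80 = 67.2; e = 68 − 67.2 = 0.8
x=85: ŷ = 59.2 + 0.1·85 = 67.7; e = 66.3 − 67.7 = -1.4
x=90: ŷ = 59.2 + 0.1·90 = 68.2; e = 70 − 68.2 = 1.8
SSE = 1.44 + 29.16 + 10.24 + 4.84 + 0.64 + 1.96 + 3.24 = 51.52

SSE = 51.52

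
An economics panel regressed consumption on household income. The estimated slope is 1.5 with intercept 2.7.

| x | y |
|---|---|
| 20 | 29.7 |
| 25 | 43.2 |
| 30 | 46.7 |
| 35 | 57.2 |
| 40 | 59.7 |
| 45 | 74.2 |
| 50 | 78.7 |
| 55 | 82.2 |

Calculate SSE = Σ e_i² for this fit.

x=20: ŷ = 2.7 + 1.5·20 = 32.7; e = 29.7 − 32.7 = -3
x=25: ŷ = 2.7 + 1.5·25 = 40.2; e = 43.2 − 40.2 = 3
x=30: ŷ = 2.7 + 1.5·30 = 47.7; e = 46.7 − 47.7 = -1
x=35: ŷ = 2.7 + 1.5·35 = 55.2; e = 57.2 − 55.2 = 2
x=40: ŷ = 2.7 + 1.5·40 = 62.7; e = 59.7 − 62.7 = -3
x=45: ŷ = 2.7 + 1.5·45 = 70.2; e = 74.2 − 70.2 = 4
x=50: ŷ = 2.7 + 1.5·50 = 77.7; e = 78.7 − 77.7 = 1
x=55: ŷ = 2.7 + 1.5·55 = 85.2; e = 82.2 − 85.2 = -3
SSE = 9 + 9 + 1 + 4 + 9 + 16 + 1 + 9 = 58

SSE = 58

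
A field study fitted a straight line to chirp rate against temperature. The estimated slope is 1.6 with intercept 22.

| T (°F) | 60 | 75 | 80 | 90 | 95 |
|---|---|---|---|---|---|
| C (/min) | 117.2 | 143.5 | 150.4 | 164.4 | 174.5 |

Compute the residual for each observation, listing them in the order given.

-0.8, 1.5, 0.4, -1.6, 0.5

T=60: ŷ = 22 + 1.6·60 = 118; r = 117.2 − 118 = -0.8
T=75: ŷ = 22 + 1.6·75 = 142; r = 143.5 − 142 = 1.5
T=80: ŷ = 22 + 1.6·80 = 150; r = 150.4 − 150 = 0.4
T=90: ŷ = 22 + 1.6·90 = 166; r = 164.4 − 166 = -1.6
T=95: ŷ = 22 + 1.6·95 = 174; r = 174.5 − 174 = 0.5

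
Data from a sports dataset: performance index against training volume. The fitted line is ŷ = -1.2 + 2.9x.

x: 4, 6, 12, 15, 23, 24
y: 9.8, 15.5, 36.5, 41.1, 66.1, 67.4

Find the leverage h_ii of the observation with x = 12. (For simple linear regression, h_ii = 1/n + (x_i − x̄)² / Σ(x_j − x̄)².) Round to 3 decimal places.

x̄ = (4 + 6 + 12 + 15 + 23 + 24)/6 = 14
Σ(x − x̄)² = 100 + 64 + 4 + 1 + 81 + 100 = 350
h = 1/6 + (-2)²/350 = 0.166667 + 0.0114286 = 0.178

h = 0.178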